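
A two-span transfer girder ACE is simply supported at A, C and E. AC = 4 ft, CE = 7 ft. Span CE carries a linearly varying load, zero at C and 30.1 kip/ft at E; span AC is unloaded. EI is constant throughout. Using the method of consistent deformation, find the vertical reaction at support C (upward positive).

R_C = 56.63 kip

Take M_C as the redundant. Released structure: two simple spans AC and CE with a hinge at C.
Rotations at C on the released spans (each span's end-slope, ×1/EI):
  span CE: triangular load, peak 30.1: 7w₀L³/(360EI) = 200.8/EI
  relative rotation θ_0 = (0 + 200.8)/EI = 200.8/EI
A unit hogging moment at C produces rotation L₁/(3EI) + L₂/(3EI) = 3.667/EI.
Slope continuity at C: θ_0 = M_C·3.667/EI, so M_C = 200.8/3.667 = 54.75 kip·ft (hogging).
Span AC, ΣM about A with M_C applied at C: R_C^{AC}·4 = 0 + 54.75, so R_C^{AC} = 13.69 kip and R_A = 0 − 13.69 = -13.69 kip.
Span CE, ΣM about E: R_C^{CE}·7 = 245.8 + 54.75, so R_C^{CE} = 42.94 kip and R_E = 105.3 − 42.94 = 62.41 kip.
R_C = 13.69 + 42.94 = 56.63 kip.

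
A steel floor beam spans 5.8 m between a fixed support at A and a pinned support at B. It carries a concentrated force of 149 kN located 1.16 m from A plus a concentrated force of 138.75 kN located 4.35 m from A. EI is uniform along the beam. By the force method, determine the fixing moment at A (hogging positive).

M_A = 218.8 kN·m

Choose R_B as the redundant. The primary structure is the cantilever fixed at A.
Free-end deflection of the primary structure under the applied loading (downward +):
  point load 149 at a = 1.16: Pa²(3L − a)/(6EI) = 542.7/EI
  point load 138.75 at a = 4.35: Pa²(3L − a)/(6EI) = 5710/EI
  δ_0 = 6253/EI
Flexibility coefficient — unit upward force at B: δ_{BB} = L³/(3EI) = 65.04/EI.
The prop prevents deflection at B: R_B = δ_0/δ_{BB} = 6253/65.04 = 96.15 kN.
Moment equilibrium about A: M_A = Σ(load moments about A) − R_B·L = 776.4 − 96.15×5.8 = 218.8 kN·m.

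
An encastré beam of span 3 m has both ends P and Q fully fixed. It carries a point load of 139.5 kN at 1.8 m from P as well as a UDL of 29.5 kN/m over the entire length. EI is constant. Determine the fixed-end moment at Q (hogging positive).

M_Q = 82.39 kN·m

Release both end moments; the primary structure is a simply-supported span PQ with redundants M_P and M_Q.
Simple-span end rotations at P and Q under the given loads:
  at P: point load 139.5 at a = 1.8: Pab(L + b)/(6LEI) = 70.31/EI
  at Q: point load 139.5 at a = 1.8: Pab(L + a)/(6LEI) = 80.35/EI
  at P: UDL 29.5: wL³/(24EI) = 33.19/EI
  at Q: UDL 29.5: wL³/(24EI) = 33.19/EI
  θ_P0 = 103.5/EI,  θ_Q0 = 113.5/EI
Flexibility coefficients: a unit moment at one end gives L/(3EI) there and L/(6EI) at the far end, so f₁₁ = f₂₂ = 1/EI and f₁₂ = f₂₁ = 0.5/EI.
Compatibility — zero rotation at each built-in end:
  1 M_P + 0.5 M_Q = 103.5
  0.5 M_P + 1 M_Q = 113.5
Solving the pair gives M_P = 62.3 kN·m and M_Q = 82.39 kN·m (hogging).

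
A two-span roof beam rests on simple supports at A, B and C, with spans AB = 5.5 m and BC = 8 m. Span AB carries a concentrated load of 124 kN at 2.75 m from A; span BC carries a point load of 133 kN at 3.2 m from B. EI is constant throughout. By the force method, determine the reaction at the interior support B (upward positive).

Insert a hinge at B; M_B is the redundant, and each span becomes simply supported.
Discontinuity in slope at B on the released structure — sum the simple-span end rotations:
  span AB: point load 124 at a = 2.75: Pab(L + a)/(6LEI) = 234.4/EI
  span BC: point load 133 at a = 3.2: Pab(L + b)/(6LEI) = 544.8/EI
  relative rotation θ_0 = (234.4 + 544.8)/EI = 779.2/EI
A unit hogging moment at B produces rotation L₁/(3EI) + L₂/(3EI) = 4.5/EI.
Compatibility: M_B·(L₁+L₂)/(3EI) = θ_0, giving M_B = 173.2 kN·m (hogging).
Span AB, ΣM about A with M_B applied at B: R_B^{AB}·5.5 = 341 + 173.2, so R_B^{AB} = 93.48 kN and R_A = 124 − 93.48 = 30.52 kN.
Span BC, ΣM about C: R_B^{BC}·8 = 638.4 + 173.2, so R_B^{BC} = 101.4 kN and R_C = 133 − 101.4 = 31.56 kN.
R_B = 93.48 + 101.4 = 194.9 kN.

R_B = 194.9 kN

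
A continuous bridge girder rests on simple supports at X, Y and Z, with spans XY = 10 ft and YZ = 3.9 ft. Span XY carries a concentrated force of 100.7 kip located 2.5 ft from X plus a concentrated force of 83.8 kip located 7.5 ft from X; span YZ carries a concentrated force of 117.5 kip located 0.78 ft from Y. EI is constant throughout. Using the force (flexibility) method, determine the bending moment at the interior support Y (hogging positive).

Release continuity at Y by inserting a hinge; the redundant is the internal moment M_Y. The primary structure is two simply-supported spans XY and YZ.
End slopes at the hinge Y, treating each span as simply supported:
  span XY: point load 100.7 at a = 2.5: Pab(L + a)/(6LEI) = 393.4/EI
  span XY: point load 83.8 at a = 7.5: Pab(L + a)/(6LEI) = 458.3/EI
  span YZ: point load 117.5 at a = 0.78: Pab(L + b)/(6LEI) = 85.78/EI
  relative rotation θ_0 = (851.6 + 85.78)/EI = 937.4/EI
A unit hogging moment at Y produces rotation L₁/(3EI) + L₂/(3EI) = 4.633/EI.
Compatibility: M_Y·(L₁+L₂)/(3EI) = θ_0, giving M_Y = 202.3 kip·ft (hogging).

M_Y = 202.3 kip·ft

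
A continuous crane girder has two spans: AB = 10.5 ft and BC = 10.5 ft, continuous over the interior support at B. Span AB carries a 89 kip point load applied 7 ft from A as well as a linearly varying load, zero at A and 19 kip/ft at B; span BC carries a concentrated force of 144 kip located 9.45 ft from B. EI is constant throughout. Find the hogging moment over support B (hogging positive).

Take M_B as the redundant. Released structure: two simple spans AB and BC with a hinge at B.
Rotations at B on the released spans (each span's end-slope, ×1/EI):
  span AB: point load 89 at a = 7: Pab(L + a)/(6LEI) = 605.7/EI
  span AB: triangular load, peak 19: w₀L³/(45EI) = 488.8/EI
  span BC: point load 144 at a = 9.45: Pab(L + b)/(6LEI) = 262/EI
  relative rotation θ_0 = (1094 + 262)/EI = 1356/EI
A unit hogging moment at B produces rotation L₁/(3EI) + L₂/(3EI) = 7/EI.
Compatibility: M_B·(L₁+L₂)/(3EI) = θ_0, giving M_B = 193.8 kip·ft (hogging).

M_B = 193.8 kip·ft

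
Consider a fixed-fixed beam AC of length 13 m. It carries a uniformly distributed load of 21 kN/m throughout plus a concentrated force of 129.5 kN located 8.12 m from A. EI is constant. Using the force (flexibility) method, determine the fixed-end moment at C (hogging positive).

Release both end moments; the primary structure is a simply-supported span AC with redundants M_A and M_C.
On the primary (simply-supported) span, the end slopes from the loading are:
  at A: UDL 21: wL³/(24EI) = 1922/EI
  at C: UDL 21: wL³/(24EI) = 1922/EI
  at A: point load 129.5 at a = 8.12: Pab(L + b)/(6LEI) = 1176/EI
  at C: point load 129.5 at a = 8.12: Pab(L + a)/(6LEI) = 1389/EI
  θ_A0 = 3099/EI,  θ_C0 = 3312/EI
Flexibility coefficients: a unit moment at one end gives L/(3EI) there and L/(6EI) at the far end, so f₁₁ = f₂₂ = 4.333/EI and f₁₂ = f₂₁ = 2.167/EI.
Compatibility — zero rotation at each built-in end:
  4.333 M_A + 2.167 M_C = 3099
  2.167 M_A + 4.333 M_C = 3312
Solving the pair gives M_A = 443.9 kN·m and M_C = 542.3 kN·m (hogging).

M_C = 542.3 kN·m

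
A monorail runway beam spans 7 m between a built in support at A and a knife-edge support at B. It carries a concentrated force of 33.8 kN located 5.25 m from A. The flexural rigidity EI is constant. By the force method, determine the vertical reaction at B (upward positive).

Remove the prop at B; the released (primary) structure is a cantilever built in at A.
Downward deflection at the released point B due to the loads:
  point load 33.8 at a = 5.25: Pa²(3L − a)/(6EI) = 2445/EI
Tip deflection under a unit load at B: L³/(3EI) = 114.3/EI.
Compatibility at B: δ_0 − R_B·δ_{BB} = 0, so R_B = 2445/114.3 = 21.39 kN.

R_B = 21.39 kN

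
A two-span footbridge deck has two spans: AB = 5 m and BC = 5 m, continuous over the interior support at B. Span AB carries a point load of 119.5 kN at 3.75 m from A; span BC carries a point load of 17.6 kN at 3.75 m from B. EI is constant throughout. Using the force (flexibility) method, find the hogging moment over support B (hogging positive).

Release continuity at B by inserting a hinge; the redundant is the internal moment M_B. The primary structure is two simply-supported spans AB and BC.
End slopes at the hinge B, treating each span as simply supported:
  span AB: point load 119.5 at a = 3.75: Pab(L + a)/(6LEI) = 163.4/EI
  span BC: point load 17.6 at a = 3.75: Pab(L + b)/(6LEI) = 17.19/EI
  relative rotation θ_0 = (163.4 + 17.19)/EI = 180.6/EI
A unit hogging moment at B produces rotation L₁/(3EI) + L₂/(3EI) = 3.333/EI.
Slope continuity at B: θ_0 = M_B·3.333/EI, so M_B = 180.6/3.333 = 54.17 kN·m (hogging).

M_B = 54.17 kN·m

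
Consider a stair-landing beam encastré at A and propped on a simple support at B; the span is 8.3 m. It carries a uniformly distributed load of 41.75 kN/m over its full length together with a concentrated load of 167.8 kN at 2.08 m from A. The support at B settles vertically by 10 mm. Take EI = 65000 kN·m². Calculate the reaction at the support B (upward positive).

Take the reaction at B as the redundant and release it; the primary structure is a cantilever fixed at A.
Deflection at B on the released cantilever, summing each load's contribution:
  UDL 41.75: wL⁴/(8EI) = 24767/EI
  point load 167.8 at a = 2.08: Pa²(3L − a)/(6EI) = 2761/EI
  δ_0 = 27528/EI
Tip deflection under a unit load at B: L³/(3EI) = 190.6/EI.
With EI = 65000 kN·m²: δ_0 = 0.42351 m and δ_{BB} = 0.002932 m/kN.
Compatibility — the beam at B must follow the support down by 0.01 m: δ_0 − R_B·δ_{BB} = 0.01, so R_B = (0.42351 − 0.01)/0.002932 = 141 kN.

R_B = 141 kN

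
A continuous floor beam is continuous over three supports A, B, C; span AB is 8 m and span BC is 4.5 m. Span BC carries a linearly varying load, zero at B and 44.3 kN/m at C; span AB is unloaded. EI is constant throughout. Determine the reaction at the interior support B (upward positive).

Take M_B as the redundant. Released structure: two simple spans AB and BC with a hinge at B.
End slopes at the hinge B, treating each span as simply supported:
  span BC: triangular load, peak 44.3: 7w₀L³/(360EI) = 78.49/EI
  relative rotation θ_0 = (0 + 78.49)/EI = 78.49/EI
A unit hogging moment at B produces rotation L₁/(3EI) + L₂/(3EI) = 4.167/EI.
Slope continuity at B: θ_0 = M_B·4.167/EI, so M_B = 78.49/4.167 = 18.84 kN·m (hogging).
Span AB, ΣM about A with M_B applied at B: R_B^{AB}·8 = 0 + 18.84, so R_B^{AB} = 2.355 kN and R_A = 0 − 2.355 = -2.355 kN.
Span BC, ΣM about C: R_B^{BC}·4.5 = 149.5 + 18.84, so R_B^{BC} = 37.41 kN and R_C = 99.67 − 37.41 = 62.26 kN.
R_B = 2.355 + 37.41 = 39.77 kN.

R_B = 39.77 kN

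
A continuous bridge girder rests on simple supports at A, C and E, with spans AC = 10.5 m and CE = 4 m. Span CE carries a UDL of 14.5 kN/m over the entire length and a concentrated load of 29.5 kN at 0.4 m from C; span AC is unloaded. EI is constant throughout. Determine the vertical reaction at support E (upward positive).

Insert a hinge at C; M_C is the redundant, and each span becomes simply supported.
Discontinuity in slope at C on the released structure — sum the simple-span end rotations:
  span CE: UDL 14.5: wL³/(24EI) = 38.67/EI
  span CE: point load 29.5 at a = 0.4: Pab(L + b)/(6LEI) = 13.45/EI
  relative rotation θ_0 = (0 + 52.12)/EI = 52.12/EI
A unit hogging moment at C produces rotation L₁/(3EI) + L₂/(3EI) = 4.833/EI.
Slope continuity at C: θ_0 = M_C·4.833/EI, so M_C = 52.12/4.833 = 10.78 kN·m (hogging).
Span CE, ΣM about E: R_C^{CE}·4 = 222.2 + 10.78, so R_C^{CE} = 58.25 kN and R_E = 87.5 − 58.25 = 29.25 kN.

R_E = 29.25 kN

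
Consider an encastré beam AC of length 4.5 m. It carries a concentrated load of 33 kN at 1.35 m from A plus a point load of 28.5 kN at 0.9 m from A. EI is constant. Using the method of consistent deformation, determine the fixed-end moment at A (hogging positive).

M_A = 38.25 kN·m

Take the two fixed-end moments M_A, M_C as redundants; the released structure is the simple span AC.
Simple-span end rotations at A and C under the given loads:
  at A: point load 33 at a = 1.35: Pab(L + b)/(6LEI) = 39.76/EI
  at C: point load 33 at a = 1.35: Pab(L + a)/(6LEI) = 30.41/EI
  at A: point load 28.5 at a = 0.9: Pab(L + b)/(6LEI) = 27.7/EI
  at C: point load 28.5 at a = 0.9: Pab(L + a)/(6LEI) = 18.47/EI
  θ_A0 = 67.46/EI,  θ_C0 = 48.87/EI
Flexibility coefficients: a unit moment at one end gives L/(3EI) there and L/(6EI) at the far end, so f₁₁ = f₂₂ = 1.5/EI and f₁₂ = f₂₁ = 0.75/EI.
Compatibility — zero rotation at each built-in end:
  1.5 M_A + 0.75 M_C = 67.46
  0.75 M_A + 1.5 M_C = 48.87
Solving the pair gives M_A = 38.25 kN·m and M_C = 13.46 kN·m (hogging).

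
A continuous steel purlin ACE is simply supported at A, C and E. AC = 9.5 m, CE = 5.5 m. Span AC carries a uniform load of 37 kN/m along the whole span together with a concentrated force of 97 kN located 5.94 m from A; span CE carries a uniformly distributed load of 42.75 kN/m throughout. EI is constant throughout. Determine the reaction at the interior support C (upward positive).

R_C = 478.8 kN

Take M_C as the redundant. Released structure: two simple spans AC and CE with a hinge at C.
End slopes at the hinge C, treating each span as simply supported:
  span AC: UDL 37: wL³/(24EI) = 1322/EI
  span AC: point load 97 at a = 5.94: Pab(L + a)/(6LEI) = 555.6/EI
  span CE: UDL 42.75: wL³/(24EI) = 296.4/EI
  relative rotation θ_0 = (1877 + 296.4)/EI = 2174/EI
A unit hogging moment at C produces rotation L₁/(3EI) + L₂/(3EI) = 5/EI.
Slope continuity at C: θ_0 = M_C·5/EI, so M_C = 2174/5 = 434.8 kN·m (hogging).
Span AC, ΣM about A with M_C applied at C: R_C^{AC}·9.5 = 2246 + 434.8, so R_C^{AC} = 282.2 kN and R_A = 448.5 − 282.2 = 166.3 kN.
Span CE, ΣM about E: R_C^{CE}·5.5 = 646.6 + 434.8, so R_C^{CE} = 196.6 kN and R_E = 235.1 − 196.6 = 38.52 kN.
R_C = 282.2 + 196.6 = 478.8 kN.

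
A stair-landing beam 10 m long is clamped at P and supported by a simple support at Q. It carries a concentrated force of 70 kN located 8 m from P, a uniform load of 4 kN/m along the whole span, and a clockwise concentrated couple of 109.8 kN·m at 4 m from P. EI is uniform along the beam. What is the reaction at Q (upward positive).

Remove the prop at Q; the released (primary) structure is a cantilever built in at P.
Deflection at Q on the released cantilever, summing each load's contribution:
  point load 70 at a = 8: Pa²(3L − a)/(6EI) = 16427/EI
  UDL 4: wL⁴/(8EI) = 5000/EI
  clockwise couple 109.8 at a = 4: M₀a(2L − a)/(2EI) = 3514/EI
  δ_0 = 24940/EI
Tip deflection under a unit load at Q: L³/(3EI) = 333.3/EI.
Compatibility at Q: δ_0 − R_Q·δ_{QQ} = 0, so R_Q = 24940/333.3 = 74.82 kN.

R_Q = 74.82 kN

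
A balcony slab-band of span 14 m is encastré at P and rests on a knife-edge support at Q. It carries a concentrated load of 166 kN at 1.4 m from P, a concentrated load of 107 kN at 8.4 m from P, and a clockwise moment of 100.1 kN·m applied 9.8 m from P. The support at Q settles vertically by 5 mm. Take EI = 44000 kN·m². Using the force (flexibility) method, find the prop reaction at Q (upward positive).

Remove the prop at Q; the released (primary) structure is a cantilever built in at P.
Free-end deflection of the primary structure under the applied loading (downward +):
  point load 166 at a = 1.4: Pa²(3L − a)/(6EI) = 2202/EI
  point load 107 at a = 8.4: Pa²(3L − a)/(6EI) = 42280/EI
  clockwise couple 100.1 at a = 9.8: M₀a(2L − a)/(2EI) = 8927/EI
  δ_0 = 53408/EI
Tip deflection under a unit load at Q: L³/(3EI) = 914.7/EI.
With EI = 44000 kN·m²: δ_0 = 1.2138 m and δ_{QQ} = 0.020788 m/kN.
Compatibility — the beam at Q must follow the support down by 0.005 m: δ_0 − R_Q·δ_{QQ} = 0.005, so R_Q = (1.2138 − 0.005)/0.020788 = 58.15 kN.

R_Q = 58.15 kN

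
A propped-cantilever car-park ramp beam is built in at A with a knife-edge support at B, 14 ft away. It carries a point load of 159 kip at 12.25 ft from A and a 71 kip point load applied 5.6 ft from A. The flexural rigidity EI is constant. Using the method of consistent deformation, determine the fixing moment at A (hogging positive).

M_A = 327.8 kip·ft

Choose R_B as the redundant. The primary structure is the cantilever fixed at A.
Primary-structure tip deflection at B by superposition:
  point load 159 at a = 12.25: Pa²(3L − a)/(6EI) = 118306/EI
  point load 71 at a = 5.6: Pa²(3L − a)/(6EI) = 13508/EI
  δ_0 = 131813/EI
Tip deflection under a unit load at B: L³/(3EI) = 914.7/EI.
Compatibility at B: δ_0 − R_B·δ_{BB} = 0, so R_B = 131813/914.7 = 144.1 kip.
Moment equilibrium about A: M_A = Σ(load moments about A) − R_B·L = 2345 − 144.1×14 = 327.8 kip·ft.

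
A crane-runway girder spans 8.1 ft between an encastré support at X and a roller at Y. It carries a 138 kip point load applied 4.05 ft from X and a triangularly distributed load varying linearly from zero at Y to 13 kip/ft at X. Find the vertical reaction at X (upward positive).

Choose R_Y as the redundant. The primary structure is the cantilever fixed at X.
Primary-structure tip deflection at Y by superposition:
  point load 138 at a = 4.05: Pa²(3L − a)/(6EI) = 7639/EI
  triangular load, peak 13 at the fixed end: w₀L⁴/(30EI) = 1865/EI
  δ_0 = 9505/EI
Tip deflection under a unit load at Y: L³/(3EI) = 177.1/EI.
The prop prevents deflection at Y: R_Y = δ_0/δ_{YY} = 9505/177.1 = 53.66 kip.
Vertical equilibrium: R_X = ΣP − R_Y = 190.7 − 53.66 = 137 kip.

R_X = 137 kip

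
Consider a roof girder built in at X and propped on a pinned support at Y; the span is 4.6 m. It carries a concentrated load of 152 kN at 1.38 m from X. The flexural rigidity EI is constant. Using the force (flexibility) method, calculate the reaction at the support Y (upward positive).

R_Y = 18.47 kN

Choose R_Y as the redundant. The primary structure is the cantilever fixed at X.
Free-end deflection of the primary structure under the applied loading (downward +):
  point load 152 at a = 1.38: Pa²(3L − a)/(6EI) = 599.2/EI
Flexibility coefficient — unit upward force at Y: δ_{YY} = L³/(3EI) = 32.45/EI.
The prop prevents deflection at Y: R_Y = δ_0/δ_{YY} = 599.2/32.45 = 18.47 kN.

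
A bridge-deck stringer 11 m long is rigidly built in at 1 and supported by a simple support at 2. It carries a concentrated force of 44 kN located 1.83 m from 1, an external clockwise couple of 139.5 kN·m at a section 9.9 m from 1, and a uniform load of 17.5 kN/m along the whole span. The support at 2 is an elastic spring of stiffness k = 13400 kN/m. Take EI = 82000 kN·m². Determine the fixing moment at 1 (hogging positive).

M_1 = 272.5 kN·m

Release the roller at 2. Primary structure: cantilever fixed at 1.
Downward deflection at the released point 2 due to the loads:
  point load 44 at a = 1.83: Pa²(3L − a)/(6EI) = 765.5/EI
  clockwise couple 139.5 at a = 9.9: M₀a(2L − a)/(2EI) = 8355/EI
  UDL 17.5: wL⁴/(8EI) = 32027/EI
  δ_0 = 41148/EI
Flexibility coefficient — unit upward force at 2: δ_{22} = L³/(3EI) = 443.7/EI.
With EI = 82000 kN·m²: δ_0 = 0.50181 m and δ_{22} = 0.005411 m/kN.
Compatibility — the spring shortens by R_2/k under the reaction it provides: δ_0 − R_2·δ_{22} = R_2/k. With 1/k = 0.000075 m/kN, R_2 = δ_0 / (δ_{22} + 1/k) = 0.50181 / (0.005411 + 0.000075) = 91.48 kN.
Moment equilibrium about 1: M_1 = Σ(load moments about 1) − R_2·L = 1279 − 91.48×11 = 272.5 kN·m.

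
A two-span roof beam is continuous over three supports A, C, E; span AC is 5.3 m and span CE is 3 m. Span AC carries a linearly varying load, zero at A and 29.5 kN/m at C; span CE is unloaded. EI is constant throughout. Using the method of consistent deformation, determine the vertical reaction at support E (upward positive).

Release continuity at C by inserting a hinge; the redundant is the internal moment M_C. The primary structure is two simply-supported spans AC and CE.
Rotations at C on the released spans (each span's end-slope, ×1/EI):
  span AC: triangular load, peak 29.5: w₀L³/(45EI) = 97.6/EI
  relative rotation θ_0 = (97.6 + 0)/EI = 97.6/EI
A unit hogging moment at C produces rotation L₁/(3EI) + L₂/(3EI) = 2.767/EI.
Compatibility: M_C·(L₁+L₂)/(3EI) = θ_0, giving M_C = 35.28 kN·m (hogging).
Span CE, ΣM about E: R_C^{CE}·3 = 0 + 35.28, so R_C^{CE} = 11.76 kN and R_E = 0 − 11.76 = -11.76 kN.

R_E = -11.76 kN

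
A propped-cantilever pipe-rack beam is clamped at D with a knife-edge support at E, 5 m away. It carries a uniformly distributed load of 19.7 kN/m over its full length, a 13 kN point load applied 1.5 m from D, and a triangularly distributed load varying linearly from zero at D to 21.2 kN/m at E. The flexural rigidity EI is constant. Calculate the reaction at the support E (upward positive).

Release the roller at E. Primary structure: cantilever fixed at D.
Deflection at E on the released cantilever, summing each load's contribution:
  UDL 19.7: wL⁴/(8EI) = 1539/EI
  point load 13 at a = 1.5: Pa²(3L − a)/(6EI) = 65.81/EI
  triangular load, peak 21.2 at the free end: 11w₀L⁴/(120EI) = 1215/EI
  δ_0 = 2819/EI
Flexibility coefficient — unit upward force at E: δ_{EE} = L³/(3EI) = 41.67/EI.
Compatibility at E: δ_0 − R_E·δ_{EE} = 0, so R_E = 2819/41.67 = 67.67 kN.

R_E = 67.67 kN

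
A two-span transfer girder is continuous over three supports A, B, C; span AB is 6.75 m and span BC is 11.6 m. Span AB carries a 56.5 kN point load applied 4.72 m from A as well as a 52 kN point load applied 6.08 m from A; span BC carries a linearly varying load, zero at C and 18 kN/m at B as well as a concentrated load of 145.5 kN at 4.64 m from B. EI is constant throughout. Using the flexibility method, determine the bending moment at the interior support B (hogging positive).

M_B = 343 kN·m

Take M_B as the redundant. Released structure: two simple spans AB and BC with a hinge at B.
Discontinuity in slope at B on the released structure — sum the simple-span end rotations:
  span AB: point load 56.5 at a = 4.72: Pab(L + a)/(6LEI) = 153.3/EI
  span AB: point load 52 at a = 6.08: Pab(L + a)/(6LEI) = 67.1/EI
  span BC: triangular load, peak 18: w₀L³/(45EI) = 624.4/EI
  span BC: point load 145.5 at a = 4.64: Pab(L + b)/(6LEI) = 1253/EI
  relative rotation θ_0 = (220.4 + 1877)/EI = 2098/EI
A unit hogging moment at B produces rotation L₁/(3EI) + L₂/(3EI) = 6.117/EI.
Compatibility: M_B·(L₁+L₂)/(3EI) = θ_0, giving M_B = 343 kN·m (hogging).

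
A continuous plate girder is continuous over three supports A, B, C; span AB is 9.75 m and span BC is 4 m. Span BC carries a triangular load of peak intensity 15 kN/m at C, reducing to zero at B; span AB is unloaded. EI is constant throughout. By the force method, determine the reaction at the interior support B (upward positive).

R_B = 11.44 kN

Insert a hinge at B; M_B is the redundant, and each span becomes simply supported.
Discontinuity in slope at B on the released structure — sum the simple-span end rotations:
  span BC: triangular load, peak 15: 7w₀L³/(360EI) = 18.67/EI
  relative rotation θ_0 = (0 + 18.67)/EI = 18.67/EI
A unit hogging moment at B produces rotation L₁/(3EI) + L₂/(3EI) = 4.583/EI.
Compatibility: M_B·(L₁+L₂)/(3EI) = θ_0, giving M_B = 4.073 kN·m (hogging).
Span AB, ΣM about A with M_B applied at B: R_B^{AB}·9.75 = 0 + 4.073, so R_B^{AB} = 0.4177 kN and R_A = 0 − 0.4177 = -0.4177 kN.
Span BC, ΣM about C: R_B^{BC}·4 = 40 + 4.073, so R_B^{BC} = 11.02 kN and R_C = 30 − 11.02 = 18.98 kN.
R_B = 0.4177 + 11.02 = 11.44 kN.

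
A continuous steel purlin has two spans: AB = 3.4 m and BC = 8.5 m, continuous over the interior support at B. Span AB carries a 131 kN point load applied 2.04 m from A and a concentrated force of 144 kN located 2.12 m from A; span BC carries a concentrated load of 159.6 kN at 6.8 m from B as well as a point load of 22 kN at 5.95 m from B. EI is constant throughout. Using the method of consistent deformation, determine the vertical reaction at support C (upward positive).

R_C = 124 kN

Insert a hinge at B; M_B is the redundant, and each span becomes simply supported.
Rotations at B on the released spans (each span's end-slope, ×1/EI):
  span AB: point load 131 at a = 2.04: Pab(L + a)/(6LEI) = 96.92/EI
  span AB: point load 144 at a = 2.12: Pab(L + a)/(6LEI) = 105.7/EI
  span BC: point load 159.6 at a = 6.8: Pab(L + b)/(6LEI) = 369/EI
  span BC: point load 22 at a = 5.95: Pab(L + b)/(6LEI) = 72.32/EI
  relative rotation θ_0 = (202.7 + 441.3)/EI = 644/EI
A unit hogging moment at B produces rotation L₁/(3EI) + L₂/(3EI) = 3.967/EI.
Slope continuity at B: θ_0 = M_B·3.967/EI, so M_B = 644/3.967 = 162.3 kN·m (hogging).
Span BC, ΣM about C: R_B^{BC}·8.5 = 327.4 + 162.3, so R_B^{BC} = 57.62 kN and R_C = 181.6 − 57.62 = 124 kN.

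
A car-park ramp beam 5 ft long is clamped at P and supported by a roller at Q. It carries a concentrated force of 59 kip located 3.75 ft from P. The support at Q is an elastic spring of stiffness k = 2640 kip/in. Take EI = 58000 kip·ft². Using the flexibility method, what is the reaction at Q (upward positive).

Choose R_Q as the redundant. The primary structure is the cantilever fixed at P.
Downward deflection at the released point Q due to the loads:
  point load 59 at a = 3.75: Pa²(3L − a)/(6EI) = 1556/EI
Flexibility coefficient — unit upward force at Q: δ_{QQ} = L³/(3EI) = 41.67/EI.
With EI = 58000 kip·ft²: δ_0 = 0.026822 ft and δ_{QQ} = 0.000718 ft/kip.
Compatibility — the spring shortens by R_Q/k under the reaction it provides: δ_0 − R_Q·δ_{QQ} = R_Q/k. With 1/k = 1/(2640×12) ft/kip = 0.000032 ft/kip, R_Q = δ_0 / (δ_{QQ} + 1/k) = 0.026822 / (0.000718 + 0.000032) = 35.76 kip.

R_Q = 35.76 kip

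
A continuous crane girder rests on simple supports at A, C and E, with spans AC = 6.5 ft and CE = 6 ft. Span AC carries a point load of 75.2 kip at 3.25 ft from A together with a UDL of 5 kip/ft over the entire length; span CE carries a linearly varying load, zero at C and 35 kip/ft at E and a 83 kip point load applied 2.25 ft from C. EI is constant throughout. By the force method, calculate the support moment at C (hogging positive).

M_C = 142.2 kip·ft

Take M_C as the redundant. Released structure: two simple spans AC and CE with a hinge at C.
Discontinuity in slope at C on the released structure — sum the simple-span end rotations:
  span AC: point load 75.2 at a = 3.25: Pab(L + a)/(6LEI) = 198.6/EI
  span AC: UDL 5: wL³/(24EI) = 57.21/EI
  span CE: triangular load, peak 35: 7w₀L³/(360EI) = 147/EI
  span CE: point load 83 at a = 2.25: Pab(L + b)/(6LEI) = 189.7/EI
  relative rotation θ_0 = (255.8 + 336.7)/EI = 592.5/EI
A unit hogging moment at C produces rotation L₁/(3EI) + L₂/(3EI) = 4.167/EI.
Compatibility: M_C·(L₁+L₂)/(3EI) = θ_0, giving M_C = 142.2 kip·ft (hogging).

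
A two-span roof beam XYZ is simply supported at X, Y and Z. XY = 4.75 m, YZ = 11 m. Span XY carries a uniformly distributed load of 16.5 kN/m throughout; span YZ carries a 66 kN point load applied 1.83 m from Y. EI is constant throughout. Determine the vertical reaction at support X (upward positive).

R_X = 22.66 kN

Insert a hinge at Y; M_Y is the redundant, and each span becomes simply supported.
Rotations at Y on the released spans (each span's end-slope, ×1/EI):
  span XY: UDL 16.5: wL³/(24EI) = 73.68/EI
  span YZ: point load 66 at a = 1.83: Pab(L + b)/(6LEI) = 338.5/EI
  relative rotation θ_0 = (73.68 + 338.5)/EI = 412.2/EI
A unit hogging moment at Y produces rotation L₁/(3EI) + L₂/(3EI) = 5.25/EI.
Compatibility: M_Y·(L₁+L₂)/(3EI) = θ_0, giving M_Y = 78.51 kN·m (hogging).
Span XY, ΣM about X with M_Y applied at Y: R_Y^{XY}·4.75 = 186.1 + 78.51, so R_Y^{XY} = 55.72 kN and R_X = 78.38 − 55.72 = 22.66 kN.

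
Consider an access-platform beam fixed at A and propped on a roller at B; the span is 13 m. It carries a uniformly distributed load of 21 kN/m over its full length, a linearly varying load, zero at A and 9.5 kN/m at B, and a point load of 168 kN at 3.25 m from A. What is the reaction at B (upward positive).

R_B = 150.8 kN

Choose R_B as the redundant. The primary structure is the cantilever fixed at A.
Primary-structure tip deflection at B by superposition:
  UDL 21: wL⁴/(8EI) = 74973/EI
  triangular load, peak 9.5 at the free end: 11w₀L⁴/(120EI) = 24872/EI
  point load 168 at a = 3.25: Pa²(3L − a)/(6EI) = 10573/EI
  δ_0 = 110418/EI
Flexibility coefficient — unit upward force at B: δ_{BB} = L³/(3EI) = 732.3/EI.
Compatibility at B: δ_0 − R_B·δ_{BB} = 0, so R_B = 110418/732.3 = 150.8 kN.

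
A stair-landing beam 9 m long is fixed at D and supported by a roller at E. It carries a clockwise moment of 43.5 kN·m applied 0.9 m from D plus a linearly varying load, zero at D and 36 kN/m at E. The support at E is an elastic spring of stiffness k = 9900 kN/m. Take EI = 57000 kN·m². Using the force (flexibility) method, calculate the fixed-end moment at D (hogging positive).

M_D = 220 kN·m

Take the reaction at E as the redundant and release it; the primary structure is a cantilever fixed at D.
Free-end deflection of the primary structure under the applied loading (downward +):
  clockwise couple 43.5 at a = 0.9: M₀a(2L − a)/(2EI) = 334.7/EI
  triangular load, peak 36 at the free end: 11w₀L⁴/(120EI) = 21651/EI
  δ_0 = 21986/EI
Flexibility coefficient — unit upward force at E: δ_{EE} = L³/(3EI) = 243/EI.
With EI = 57000 kN·m²: δ_0 = 0.38572 m and δ_{EE} = 0.004263 m/kN.
Compatibility — the spring shortens by R_E/k under the reaction it provides: δ_0 − R_E·δ_{EE} = R_E/k. With 1/k = 0.000101 m/kN, R_E = δ_0 / (δ_{EE} + 1/k) = 0.38572 / (0.004263 + 0.000101) = 88.38 kN.
Moment equilibrium about D: M_D = Σ(load moments about D) − R_E·L = 1016 − 88.38×9 = 220 kN·m.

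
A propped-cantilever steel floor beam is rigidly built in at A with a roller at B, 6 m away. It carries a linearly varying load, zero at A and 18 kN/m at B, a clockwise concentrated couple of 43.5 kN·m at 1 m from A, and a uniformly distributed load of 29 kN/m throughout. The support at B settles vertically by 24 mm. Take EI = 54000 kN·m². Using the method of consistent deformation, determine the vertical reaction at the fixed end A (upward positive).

R_A = 147.7 kN

Choose R_B as the redundant. The primary structure is the cantilever fixed at A.
Primary-structure tip deflection at B by superposition:
  triangular load, peak 18 at the free end: 11w₀L⁴/(120EI) = 2138/EI
  clockwise couple 43.5 at a = 1: M₀a(2L − a)/(2EI) = 239.2/EI
  UDL 29: wL⁴/(8EI) = 4698/EI
  δ_0 = 7076/EI
Flexibility coefficient — unit upward force at B: δ_{BB} = L³/(3EI) = 72/EI.
With EI = 54000 kN·m²: δ_0 = 0.13103 m and δ_{BB} = 0.001333 m/kN.
Compatibility — the beam at B must follow the support down by 0.024 m: δ_0 − R_B·δ_{BB} = 0.024, so R_B = (0.13103 − 0.024)/0.001333 = 80.27 kN.
Vertical equilibrium: R_A = ΣP − R_B = 228 − 80.27 = 147.7 kN.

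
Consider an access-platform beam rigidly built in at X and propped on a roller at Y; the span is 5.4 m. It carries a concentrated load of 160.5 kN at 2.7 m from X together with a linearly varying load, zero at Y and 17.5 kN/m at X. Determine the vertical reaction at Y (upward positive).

R_Y = 59.61 kN

Remove the prop at Y; the released (primary) structure is a cantilever built in at X.
Free-end deflection of the primary structure under the applied loading (downward +):
  point load 160.5 at a = 2.7: Pa²(3L − a)/(6EI) = 2633/EI
  triangular load, peak 17.5 at the fixed end: w₀L⁴/(30EI) = 496/EI
  δ_0 = 3129/EI
Tip deflection under a unit load at Y: L³/(3EI) = 52.49/EI.
The prop prevents deflection at Y: R_Y = δ_0/δ_{YY} = 3129/52.49 = 59.61 kN.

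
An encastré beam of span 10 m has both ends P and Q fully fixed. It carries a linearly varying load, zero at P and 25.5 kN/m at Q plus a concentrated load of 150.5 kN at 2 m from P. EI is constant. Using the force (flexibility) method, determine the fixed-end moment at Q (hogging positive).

M_Q = 175.7 kN·m

Release both end moments; the primary structure is a simply-supported span PQ with redundants M_P and M_Q.
End rotations of the released simple span under the applied load (×1/EI):
  at P: triangular load, peak 25.5: 7w₀L³/(360EI) = 495.8/EI
  at Q: triangular load, peak 25.5: w₀L³/(45EI) = 566.7/EI
  at P: point load 150.5 at a = 2: Pab(L + b)/(6LEI) = 722.4/EI
  at Q: point load 150.5 at a = 2: Pab(L + a)/(6LEI) = 481.6/EI
  θ_P0 = 1218/EI,  θ_Q0 = 1048/EI
Flexibility coefficients: a unit moment at one end gives L/(3EI) there and L/(6EI) at the far end, so f₁₁ = f₂₂ = 3.333/EI and f₁₂ = f₂₁ = 1.667/EI.
Compatibility — zero rotation at each built-in end:
  3.333 M_P + 1.667 M_Q = 1218
  1.667 M_P + 3.333 M_Q = 1048
Solving the pair gives M_P = 277.6 kN·m and M_Q = 175.7 kN·m (hogging).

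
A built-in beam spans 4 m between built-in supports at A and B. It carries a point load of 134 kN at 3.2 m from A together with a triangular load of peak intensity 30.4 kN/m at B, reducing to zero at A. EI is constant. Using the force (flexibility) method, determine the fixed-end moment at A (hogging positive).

Release both end moments; the primary structure is a simply-supported span AB with redundants M_A and M_B.
On the primary (simply-supported) span, the end slopes from the loading are:
  at A: point load 134 at a = 3.2: Pab(L + b)/(6LEI) = 68.61/EI
  at B: point load 134 at a = 3.2: Pab(L + a)/(6LEI) = 102.9/EI
  at A: triangular load, peak 30.4: 7w₀L³/(360EI) = 37.83/EI
  at B: triangular load, peak 30.4: w₀L³/(45EI) = 43.24/EI
  θ_A0 = 106.4/EI,  θ_B0 = 146.1/EI
Flexibility coefficients: a unit moment at one end gives L/(3EI) there and L/(6EI) at the far end, so f₁₁ = f₂₂ = 1.333/EI and f₁₂ = f₂₁ = 0.6667/EI.
Compatibility — zero rotation at each built-in end:
  1.333 M_A + 0.6667 M_B = 106.4
  0.6667 M_A + 1.333 M_B = 146.1
Solving the pair gives M_A = 33.37 kN·m and M_B = 92.93 kN·m (hogging).

M_A = 33.37 kN·m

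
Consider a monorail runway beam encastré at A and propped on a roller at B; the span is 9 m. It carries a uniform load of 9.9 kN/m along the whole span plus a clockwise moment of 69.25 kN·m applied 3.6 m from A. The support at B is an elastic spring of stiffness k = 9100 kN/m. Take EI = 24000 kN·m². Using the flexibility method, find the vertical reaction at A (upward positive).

R_A = 48.74 kN

Release the roller at B. Primary structure: cantilever fixed at A.
Primary-structure tip deflection at B by superposition:
  UDL 9.9: wL⁴/(8EI) = 8119/EI
  clockwise couple 69.25 at a = 3.6: M₀a(2L − a)/(2EI) = 1795/EI
  δ_0 = 9914/EI
Tip deflection under a unit load at B: L³/(3EI) = 243/EI.
With EI = 24000 kN·m²: δ_0 = 0.41309 m and δ_{BB} = 0.010125 m/kN.
Compatibility — the spring shortens by R_B/k under the reaction it provides: δ_0 − R_B·δ_{BB} = R_B/k. With 1/k = 0.00011 m/kN, R_B = δ_0 / (δ_{BB} + 1/k) = 0.41309 / (0.010125 + 0.00011) = 40.36 kN.
Vertical equilibrium: R_A = ΣP − R_B = 89.1 − 40.36 = 48.74 kN.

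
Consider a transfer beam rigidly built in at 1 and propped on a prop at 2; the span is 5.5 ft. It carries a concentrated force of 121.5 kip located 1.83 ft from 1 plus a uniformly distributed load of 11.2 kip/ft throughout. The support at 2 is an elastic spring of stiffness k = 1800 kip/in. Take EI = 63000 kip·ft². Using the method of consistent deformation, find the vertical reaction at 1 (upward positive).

Take the reaction at 2 as the redundant and release it; the primary structure is a cantilever fixed at 1.
Free-end deflection of the primary structure under the applied loading (downward +):
  point load 121.5 at a = 1.83: Pa²(3L − a)/(6EI) = 994.8/EI
  UDL 11.2: wL⁴/(8EI) = 1281/EI
  δ_0 = 2276/EI
Flexibility coefficient — unit upward force at 2: δ_{22} = L³/(3EI) = 55.46/EI.
With EI = 63000 kip·ft²: δ_0 = 0.036126 ft and δ_{22} = 0.00088 ft/kip.
Compatibility — the spring shortens by R_2/k under the reaction it provides: δ_0 − R_2·δ_{22} = R_2/k. With 1/k = 1/(1800×12) ft/kip = 0.000046 ft/kip, R_2 = δ_0 / (δ_{22} + 1/k) = 0.036126 / (0.00088 + 0.000046) = 38.99 kip.
Vertical equilibrium: R_1 = ΣP − R_2 = 183.1 − 38.99 = 144.1 kip.

R_1 = 144.1 kip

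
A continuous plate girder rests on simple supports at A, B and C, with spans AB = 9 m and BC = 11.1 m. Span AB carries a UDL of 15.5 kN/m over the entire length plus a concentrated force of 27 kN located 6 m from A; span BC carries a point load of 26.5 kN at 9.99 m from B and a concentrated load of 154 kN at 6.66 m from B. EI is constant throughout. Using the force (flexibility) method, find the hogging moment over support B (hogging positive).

Take M_B as the redundant. Released structure: two simple spans AB and BC with a hinge at B.
Discontinuity in slope at B on the released structure — sum the simple-span end rotations:
  span AB: UDL 15.5: wL³/(24EI) = 470.8/EI
  span AB: point load 27 at a = 6: Pab(L + a)/(6LEI) = 135/EI
  span BC: point load 26.5 at a = 9.99: Pab(L + b)/(6LEI) = 53.87/EI
  span BC: point load 154 at a = 6.66: Pab(L + b)/(6LEI) = 1063/EI
  relative rotation θ_0 = (605.8 + 1116)/EI = 1722/EI
A unit hogging moment at B produces rotation L₁/(3EI) + L₂/(3EI) = 6.7/EI.
Slope continuity at B: θ_0 = M_B·6.7/EI, so M_B = 1722/6.7 = 257.1 kN·m (hogging).

M_B = 257.1 kN·m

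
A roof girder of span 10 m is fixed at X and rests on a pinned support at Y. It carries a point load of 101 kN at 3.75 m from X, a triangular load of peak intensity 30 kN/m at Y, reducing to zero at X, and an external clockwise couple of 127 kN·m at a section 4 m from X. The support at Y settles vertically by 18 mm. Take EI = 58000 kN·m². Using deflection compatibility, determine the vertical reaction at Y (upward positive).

Choose R_Y as the redundant. The primary structure is the cantilever fixed at X.
Deflection at Y on the released cantilever, summing each load's contribution:
  point load 101 at a = 3.75: Pa²(3L − a)/(6EI) = 6214/EI
  triangular load, peak 30 at the free end: 11w₀L⁴/(120EI) = 27500/EI
  clockwise couple 127 at a = 4: M₀a(2L − a)/(2EI) = 4064/EI
  δ_0 = 37778/EI
Tip deflection under a unit load at Y: L³/(3EI) = 333.3/EI.
With EI = 58000 kN·m²: δ_0 = 0.65134 m and δ_{YY} = 0.005747 m/kN.
Compatibility — the beam at Y must follow the support down by 0.018 m: δ_0 − R_Y·δ_{YY} = 0.018, so R_Y = (0.65134 − 0.018)/0.005747 = 110.2 kN.

R_Y = 110.2 kN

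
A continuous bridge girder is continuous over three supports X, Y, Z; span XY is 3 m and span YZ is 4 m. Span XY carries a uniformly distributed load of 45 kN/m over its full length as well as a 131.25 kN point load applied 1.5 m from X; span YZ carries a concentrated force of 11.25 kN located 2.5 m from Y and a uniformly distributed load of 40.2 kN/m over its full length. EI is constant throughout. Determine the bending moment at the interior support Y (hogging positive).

M_Y = 103.4 kN·m

Take M_Y as the redundant. Released structure: two simple spans XY and YZ with a hinge at Y.
End slopes at the hinge Y, treating each span as simply supported:
  span XY: UDL 45: wL³/(24EI) = 50.62/EI
  span XY: point load 131.25 at a = 1.5: Pab(L + a)/(6LEI) = 73.83/EI
  span YZ: point load 11.25 at a = 2.5: Pab(L + b)/(6LEI) = 9.668/EI
  span YZ: UDL 40.2: wL³/(24EI) = 107.2/EI
  relative rotation θ_0 = (124.5 + 116.9)/EI = 241.3/EI
A unit hogging moment at Y produces rotation L₁/(3EI) + L₂/(3EI) = 2.333/EI.
Compatibility: M_Y·(L₁+L₂)/(3EI) = θ_0, giving M_Y = 103.4 kN·m (hogging).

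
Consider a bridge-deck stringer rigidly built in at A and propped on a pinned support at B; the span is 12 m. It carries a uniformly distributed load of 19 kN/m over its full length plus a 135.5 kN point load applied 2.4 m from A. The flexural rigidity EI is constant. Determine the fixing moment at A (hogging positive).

M_A = 576.1 kN·m

Release the roller at B. Primary structure: cantilever fixed at A.
Primary-structure tip deflection at B by superposition:
  UDL 19: wL⁴/(8EI) = 49248/EI
  point load 135.5 at a = 2.4: Pa²(3L − a)/(6EI) = 4371/EI
  δ_0 = 53619/EI
Flexibility coefficient — unit upward force at B: δ_{BB} = L³/(3EI) = 576/EI.
The prop prevents deflection at B: R_B = δ_0/δ_{BB} = 53619/576 = 93.09 kN.
Moment equilibrium about A: M_A = Σ(load moments about A) − R_B·L = 1693 − 93.09×12 = 576.1 kN·m.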